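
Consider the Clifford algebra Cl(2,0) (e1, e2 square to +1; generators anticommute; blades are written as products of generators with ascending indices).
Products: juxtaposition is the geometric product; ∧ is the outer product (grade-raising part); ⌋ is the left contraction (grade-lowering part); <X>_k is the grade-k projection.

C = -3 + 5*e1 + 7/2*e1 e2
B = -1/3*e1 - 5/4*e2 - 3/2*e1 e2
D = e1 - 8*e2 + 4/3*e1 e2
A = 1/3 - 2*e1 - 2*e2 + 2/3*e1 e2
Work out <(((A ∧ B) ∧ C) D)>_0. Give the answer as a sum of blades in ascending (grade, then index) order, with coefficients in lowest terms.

step 1: -1/9*e1 - 5/12*e2 + 4/3*e1 e2
step 2: 1/3*e1 + 5/4*e2 - 23/12*e1 e2
step 3: -64/9 + 41/3*e1 + 85/36*e2 - 47/12*e1 e2
step 4: -64/9
Answer: -64/9


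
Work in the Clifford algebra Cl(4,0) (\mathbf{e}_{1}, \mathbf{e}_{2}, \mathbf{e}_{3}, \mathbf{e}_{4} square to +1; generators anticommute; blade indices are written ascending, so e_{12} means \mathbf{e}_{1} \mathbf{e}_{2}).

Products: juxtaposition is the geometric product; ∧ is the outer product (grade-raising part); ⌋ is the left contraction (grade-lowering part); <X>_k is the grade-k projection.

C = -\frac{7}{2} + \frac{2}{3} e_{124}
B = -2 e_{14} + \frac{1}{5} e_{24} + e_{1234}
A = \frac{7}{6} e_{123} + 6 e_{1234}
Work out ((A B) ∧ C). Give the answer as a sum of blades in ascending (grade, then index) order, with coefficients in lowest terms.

step 1: 6 - \frac{7}{6} e_{4} + \frac{6}{5} e_{13} + 12 e_{23} - \frac{7}{30} e_{134} - \frac{7}{3} e_{234}
step 2: -21 + \frac{49}{12} e_{4} - \frac{21}{5} e_{13} - 42 e_{23} + 4 e_{124} + \frac{49}{60} e_{134} + \frac{49}{6} e_{234}
Answer: -21 + \frac{49}{12} e_{4} - \frac{21}{5} e_{13} - 42 e_{23} + 4 e_{124} + \frac{49}{60} e_{134} + \frac{49}{6} e_{234}


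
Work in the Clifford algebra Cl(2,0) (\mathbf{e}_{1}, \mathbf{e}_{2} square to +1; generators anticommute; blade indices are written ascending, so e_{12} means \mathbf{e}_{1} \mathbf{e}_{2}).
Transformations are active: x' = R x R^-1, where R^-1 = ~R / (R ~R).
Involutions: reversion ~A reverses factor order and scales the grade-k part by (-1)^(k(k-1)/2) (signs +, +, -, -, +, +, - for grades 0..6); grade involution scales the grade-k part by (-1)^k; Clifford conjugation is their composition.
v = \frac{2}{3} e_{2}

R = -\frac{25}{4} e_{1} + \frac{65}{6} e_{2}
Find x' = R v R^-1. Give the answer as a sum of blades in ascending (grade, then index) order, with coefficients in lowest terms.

~R = -\frac{25}{4} e_{1} + \frac{65}{6} e_{2}, and R ~R = \frac{22525}{144}, so R^-1 = ~R / (\frac{22525}{144}).
R v = \frac{65}{9} - \frac{25}{6} e_{12}
Answer: -\frac{520}{901} e_{1} + \frac{902}{2703} e_{2}


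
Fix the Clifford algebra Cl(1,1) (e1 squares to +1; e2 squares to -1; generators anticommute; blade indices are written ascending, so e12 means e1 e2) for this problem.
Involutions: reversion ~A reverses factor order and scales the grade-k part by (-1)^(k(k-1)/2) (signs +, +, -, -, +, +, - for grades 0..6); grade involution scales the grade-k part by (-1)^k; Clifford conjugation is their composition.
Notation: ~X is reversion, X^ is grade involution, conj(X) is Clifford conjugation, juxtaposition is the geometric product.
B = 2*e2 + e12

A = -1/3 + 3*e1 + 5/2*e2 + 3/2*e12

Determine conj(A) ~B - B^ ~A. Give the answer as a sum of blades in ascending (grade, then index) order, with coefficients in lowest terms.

first term: 13/2 + 11/2*e1 + 7/3*e2 - 17/3*e12
second term: 7/2 + 1/2*e1 - 7/3*e2 + 17/3*e12
Answer: 3 + 5*e1 + 14/3*e2 - 34/3*e12


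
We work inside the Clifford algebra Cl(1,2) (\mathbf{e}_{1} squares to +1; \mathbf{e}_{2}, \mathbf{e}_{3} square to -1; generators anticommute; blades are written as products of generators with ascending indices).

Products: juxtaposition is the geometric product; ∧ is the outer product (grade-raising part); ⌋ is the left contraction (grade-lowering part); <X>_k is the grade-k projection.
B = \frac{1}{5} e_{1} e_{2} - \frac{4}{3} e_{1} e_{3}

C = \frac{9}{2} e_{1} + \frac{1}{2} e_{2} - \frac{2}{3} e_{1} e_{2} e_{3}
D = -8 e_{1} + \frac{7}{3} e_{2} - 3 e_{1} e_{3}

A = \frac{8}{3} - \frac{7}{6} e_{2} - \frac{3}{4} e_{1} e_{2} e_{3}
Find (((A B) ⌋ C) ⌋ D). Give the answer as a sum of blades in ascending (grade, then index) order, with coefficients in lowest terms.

step 1: -\frac{7}{30} e_{1} - e_{2} - \frac{3}{20} e_{3} + \frac{8}{15} e_{1} e_{2} - \frac{32}{9} e_{1} e_{3} - \frac{14}{9} e_{1} e_{2} e_{3}
step 2: -\frac{857}{540} - \frac{64}{27} e_{2} - \frac{16}{45} e_{3} - \frac{1}{10} e_{1} e_{2} + \frac{2}{3} e_{1} e_{3} + \frac{7}{45} e_{2} e_{3}
step 3: \frac{286}{81} + \frac{1858}{135} e_{1} - \frac{5999}{1620} e_{2} + \frac{857}{180} e_{1} e_{3}
Answer: \frac{286}{81} + \frac{1858}{135} e_{1} - \frac{5999}{1620} e_{2} + \frac{857}{180} e_{1} e_{3}


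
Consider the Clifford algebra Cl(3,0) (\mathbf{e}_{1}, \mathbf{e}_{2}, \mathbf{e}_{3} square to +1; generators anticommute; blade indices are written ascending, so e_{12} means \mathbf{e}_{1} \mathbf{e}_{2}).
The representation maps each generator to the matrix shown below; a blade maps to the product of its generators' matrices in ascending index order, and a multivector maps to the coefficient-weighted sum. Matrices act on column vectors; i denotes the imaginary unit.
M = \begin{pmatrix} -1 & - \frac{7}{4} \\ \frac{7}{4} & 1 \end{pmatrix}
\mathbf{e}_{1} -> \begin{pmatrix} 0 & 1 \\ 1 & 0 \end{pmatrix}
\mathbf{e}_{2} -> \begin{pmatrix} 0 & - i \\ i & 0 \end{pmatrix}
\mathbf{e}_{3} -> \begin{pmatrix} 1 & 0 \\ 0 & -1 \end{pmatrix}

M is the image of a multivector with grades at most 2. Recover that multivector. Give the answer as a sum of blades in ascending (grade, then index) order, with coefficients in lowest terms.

Method: 1, rho(e_{1}), rho(e_{2}), rho(e_{3}) form a trace-orthogonal basis of the 2x2 complex matrices (tr(X Y) = 2 if X = Y, else 0), so M = m0*1 + m1*rho(e_{1}) + m2*rho(e_{2}) + m3*rho(e_{3}) with m0 = tr(M)/2 = 0, m1 = tr(M rho(e_{1}))/2 = 0, m2 = tr(M rho(e_{2}))/2 = - \frac{7 i}{4}, m3 = tr(M rho(e_{3}))/2 = -1.
Multiplying table entries, the bivector images are rho(e_{12}) = i*rho(e_{3}), rho(e_{13}) = -i*rho(e_{2}), rho(e_{23}) = i*rho(e_{1}); with real blade coefficients the real parts of m0..m3 are the coefficients of 1, e_{1}, e_{2}, e_{3} and the imaginary parts give the bivectors (e_{23}: Im m1, e_{13}: -Im m2, e_{12}: Im m3).
Answer: -e_{3} + \frac{7}{4} e_{13}


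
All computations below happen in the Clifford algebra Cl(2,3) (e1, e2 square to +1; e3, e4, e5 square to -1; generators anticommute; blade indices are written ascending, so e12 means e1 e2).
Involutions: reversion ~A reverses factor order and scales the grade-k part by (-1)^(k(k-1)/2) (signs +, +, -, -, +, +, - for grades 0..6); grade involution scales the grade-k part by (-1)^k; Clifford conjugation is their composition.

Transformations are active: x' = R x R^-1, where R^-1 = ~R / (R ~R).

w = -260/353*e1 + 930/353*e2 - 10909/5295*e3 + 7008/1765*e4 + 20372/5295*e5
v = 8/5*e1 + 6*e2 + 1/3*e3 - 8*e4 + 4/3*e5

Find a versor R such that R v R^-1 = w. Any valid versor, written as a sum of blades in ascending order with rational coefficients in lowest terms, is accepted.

A norm check does it: q(v) = q(w) = -6149/225, hence R = v + w = 1524/1765*e1 + 3048/353*e2 - 3048/1765*e3 - 7112/1765*e4 + 9144/1765*e5 realises the map — parallel part kept, (v - w)/2 negated, v carried to w.
Answer: 1524/1765*e1 + 3048/353*e2 - 3048/1765*e3 - 7112/1765*e4 + 9144/1765*e5


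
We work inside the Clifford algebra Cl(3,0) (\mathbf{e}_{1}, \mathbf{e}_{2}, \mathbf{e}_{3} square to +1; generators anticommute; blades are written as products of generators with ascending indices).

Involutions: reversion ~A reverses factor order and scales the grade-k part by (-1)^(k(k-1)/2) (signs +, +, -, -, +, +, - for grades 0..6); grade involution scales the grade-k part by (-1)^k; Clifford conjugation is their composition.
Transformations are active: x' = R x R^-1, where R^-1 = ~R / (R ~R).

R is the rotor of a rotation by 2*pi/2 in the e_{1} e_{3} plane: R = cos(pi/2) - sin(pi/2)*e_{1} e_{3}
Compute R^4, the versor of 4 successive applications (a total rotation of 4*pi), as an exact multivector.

Rotor phase runs at HALF the rotation angle; powers of one rotor simply add phase, so after 4 steps in e_{1} e_{3} the phase is 4*pi/2 = 2 \pi and R^4 = cos(2 \pi) - sin(2 \pi)*e_{1} e_{3}.
cos(2 \pi) = 1 and sin(2 \pi) = 0, so R^4 = 1. The total rotation 4*pi is 2 full turns, so every vector returns to itself, yet the rotor is +1, back on the identity sheet (an even number of 2*pi turns).
Answer: 1


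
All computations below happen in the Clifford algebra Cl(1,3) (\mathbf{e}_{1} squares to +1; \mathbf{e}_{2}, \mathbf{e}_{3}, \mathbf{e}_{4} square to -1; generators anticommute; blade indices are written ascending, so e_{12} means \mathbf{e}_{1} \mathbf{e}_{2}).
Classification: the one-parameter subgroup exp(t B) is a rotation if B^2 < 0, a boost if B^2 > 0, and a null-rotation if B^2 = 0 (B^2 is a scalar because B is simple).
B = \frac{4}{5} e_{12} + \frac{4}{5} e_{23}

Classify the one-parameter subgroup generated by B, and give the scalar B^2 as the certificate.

B^2 term by term: the squares give (\frac{4}{5})^2*(e_{12})^2 + (\frac{4}{5})^2*(e_{23})^2 = \frac{16}{25}*(+1) + \frac{16}{25}*(-1) = 0 (each basis 2-blade squares to minus the product of its generators' squares); cross terms between blades sharing an index anticommute and cancel. So B^2 = 0.
Answer: null-rotation, certificate B^2 = 0. No conjugation can change B^2 = 0; the sign gives the class.


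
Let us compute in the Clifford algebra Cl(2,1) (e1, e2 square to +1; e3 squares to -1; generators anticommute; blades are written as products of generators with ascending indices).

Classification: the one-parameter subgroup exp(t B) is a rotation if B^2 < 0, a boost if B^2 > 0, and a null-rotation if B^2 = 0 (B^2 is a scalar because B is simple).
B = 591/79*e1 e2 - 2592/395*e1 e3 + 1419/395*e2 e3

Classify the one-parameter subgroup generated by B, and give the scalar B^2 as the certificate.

B^2 term by term: the squares give (591/79)^2*(e1 e2)^2 + (-2592/395)^2*(e1 e3)^2 + (1419/395)^2*(e2 e3)^2 = 349281/6241*(-1) + 6718464/156025*(+1) + 2013561/156025*(+1) = 0 (each basis 2-blade squares to minus the product of its generators' squares); cross terms between blades sharing an index anticommute and cancel. So B^2 = 0.
Answer: null-rotation, certificate B^2 = 0. The class reads off the invariant scalar 0 directly.


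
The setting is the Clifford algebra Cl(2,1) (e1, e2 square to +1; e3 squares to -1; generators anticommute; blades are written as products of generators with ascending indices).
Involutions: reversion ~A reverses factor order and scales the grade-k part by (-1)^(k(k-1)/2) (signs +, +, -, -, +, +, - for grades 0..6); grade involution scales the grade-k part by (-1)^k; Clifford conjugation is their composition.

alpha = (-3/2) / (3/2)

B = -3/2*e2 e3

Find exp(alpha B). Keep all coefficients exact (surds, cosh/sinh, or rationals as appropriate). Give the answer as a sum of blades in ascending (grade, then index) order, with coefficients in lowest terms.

B^2 = (-3/2)^2*(e2 e3)^2 = 9/4*(+1) = 9/4 (a basis 2-blade squares to minus the product of its generators' squares).
B^2 = 9/4 — B^2 > 0, so the exponential closes hyperbolically: l = 3/2, alpha*l = -3/2, so exp(alpha B) = cosh(-3/2) + (sinh(-3/2)/(3/2))*B = cosh(3/2) + (-2*sinh(3/2)/3)*B.
Answer: cosh(3/2) + sinh(3/2)*e2 e3


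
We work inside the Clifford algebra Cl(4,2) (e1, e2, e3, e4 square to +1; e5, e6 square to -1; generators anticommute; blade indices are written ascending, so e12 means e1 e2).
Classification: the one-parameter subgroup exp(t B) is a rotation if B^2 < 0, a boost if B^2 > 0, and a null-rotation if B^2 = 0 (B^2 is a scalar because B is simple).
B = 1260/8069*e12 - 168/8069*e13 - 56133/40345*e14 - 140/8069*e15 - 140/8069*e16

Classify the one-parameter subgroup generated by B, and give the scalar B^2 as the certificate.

B^2 term by term: the squares give (1260/8069)^2*(e12)^2 + (-168/8069)^2*(e13)^2 + (-56133/40345)^2*(e14)^2 + (-140/8069)^2*(e15)^2 + (-140/8069)^2*(e16)^2 = 1587600/65108761*(-1) + 28224/65108761*(-1) + 3150913689/1627719025*(-1) + 19600/65108761*(+1) + 19600/65108761*(+1) = -49/25 (each basis 2-blade squares to minus the product of its generators' squares); cross terms between blades sharing an index anticommute and cancel. So B^2 = -49/25.
Answer: rotation, certificate B^2 = -49/25. No conjugation can change B^2 = -49/25; the sign gives the class.


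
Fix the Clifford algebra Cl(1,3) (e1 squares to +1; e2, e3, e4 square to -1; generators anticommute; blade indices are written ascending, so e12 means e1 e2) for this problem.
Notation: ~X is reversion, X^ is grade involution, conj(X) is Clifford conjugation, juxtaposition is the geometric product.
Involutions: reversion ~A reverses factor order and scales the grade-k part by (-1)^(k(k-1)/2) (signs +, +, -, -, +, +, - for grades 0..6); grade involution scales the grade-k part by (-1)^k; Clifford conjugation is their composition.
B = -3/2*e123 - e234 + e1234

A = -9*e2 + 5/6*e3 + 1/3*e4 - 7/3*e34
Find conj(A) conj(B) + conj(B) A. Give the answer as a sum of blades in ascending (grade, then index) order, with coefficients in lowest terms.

first term: 7/3*e2 - 43/12*e12 - 27/2*e13 - 1/3*e23 + 5/6*e24 + 9*e34 - 1/3*e123 - 8/3*e124 + 9*e134 - 1/2*e1234
second term: -7/3*e2 + 43/12*e12 + 27/2*e13 + 1/3*e23 - 5/6*e24 - 9*e34 - 1/3*e123 - 8/3*e124 + 9*e134 - 1/2*e1234
Answer: -2/3*e123 - 16/3*e124 + 18*e134 - e1234


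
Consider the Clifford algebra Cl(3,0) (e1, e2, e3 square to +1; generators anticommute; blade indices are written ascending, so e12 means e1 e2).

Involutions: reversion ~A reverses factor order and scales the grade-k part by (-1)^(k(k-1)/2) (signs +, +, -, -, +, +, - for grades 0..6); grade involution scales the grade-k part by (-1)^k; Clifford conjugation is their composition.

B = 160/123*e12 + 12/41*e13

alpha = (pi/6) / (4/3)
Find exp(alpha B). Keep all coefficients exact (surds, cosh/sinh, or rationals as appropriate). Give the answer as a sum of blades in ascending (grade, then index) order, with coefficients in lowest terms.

B^2 term by term: the squares give (160/123)^2*(e12)^2 + (12/41)^2*(e13)^2 = 25600/15129*(-1) + 144/1681*(-1) = -16/9 (each basis 2-blade squares to minus the product of its generators' squares); cross terms between blades sharing an index anticommute and cancel. So B^2 = -16/9.
B^2 = -16/9 — a negative square means the series sums to a rotation: l = 4/3, alpha*l = pi/6, so exp(alpha B) = cos(pi/6) + (sin(pi/6)/(4/3))*B = sqrt(3)/2 + (3/8)*B.
Answer: sqrt(3)/2 + 20/41*e12 + 9/82*e13


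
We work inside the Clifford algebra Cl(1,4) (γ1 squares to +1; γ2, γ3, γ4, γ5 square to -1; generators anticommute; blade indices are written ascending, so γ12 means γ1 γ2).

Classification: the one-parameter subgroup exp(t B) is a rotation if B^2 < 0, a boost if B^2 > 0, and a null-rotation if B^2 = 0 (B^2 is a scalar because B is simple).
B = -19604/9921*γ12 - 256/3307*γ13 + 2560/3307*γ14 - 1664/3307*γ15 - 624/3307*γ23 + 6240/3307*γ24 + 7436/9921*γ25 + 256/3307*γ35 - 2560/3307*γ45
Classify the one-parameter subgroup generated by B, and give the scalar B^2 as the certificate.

B^2 term by term: the squares give (-19604/9921)^2*(γ12)^2 + (-256/3307)^2*(γ13)^2 + (2560/3307)^2*(γ14)^2 + (-1664/3307)^2*(γ15)^2 + (-624/3307)^2*(γ23)^2 + (6240/3307)^2*(γ24)^2 + (7436/9921)^2*(γ25)^2 + (256/3307)^2*(γ35)^2 + (-2560/3307)^2*(γ45)^2 = 384316816/98426241*(+1) + 65536/10936249*(+1) + 6553600/10936249*(+1) + 2768896/10936249*(+1) + 389376/10936249*(-1) + 38937600/10936249*(-1) + 55294096/98426241*(-1) + 65536/10936249*(-1) + 6553600/10936249*(-1) = 0 (each basis 2-blade squares to minus the product of its generators' squares); cross terms between blades sharing an index anticommute and cancel; the commuting (index-disjoint) pairs give grade-4 terms 2*c*c'*(blade product), which cancel blade by blade — γ1234: 3194880/10936249 - 3194880/10936249 = 0; γ1235: -10037248/32808747 + 3807232/32808747 + 2076672/10936249 = 0; γ1245: 100372480/32808747 - 38072320/32808747 - 20766720/10936249 = 0; γ1345: 1310720/10936249 - 1310720/10936249 = 0; γ2345: 3194880/10936249 - 3194880/10936249 = 0 — confirming B is simple. So B^2 = 0.
Answer: null-rotation, certificate B^2 = 0. Note: conjugating B changes its blade decomposition but never the scalar B^2 = 0, whose sign settles the classification.


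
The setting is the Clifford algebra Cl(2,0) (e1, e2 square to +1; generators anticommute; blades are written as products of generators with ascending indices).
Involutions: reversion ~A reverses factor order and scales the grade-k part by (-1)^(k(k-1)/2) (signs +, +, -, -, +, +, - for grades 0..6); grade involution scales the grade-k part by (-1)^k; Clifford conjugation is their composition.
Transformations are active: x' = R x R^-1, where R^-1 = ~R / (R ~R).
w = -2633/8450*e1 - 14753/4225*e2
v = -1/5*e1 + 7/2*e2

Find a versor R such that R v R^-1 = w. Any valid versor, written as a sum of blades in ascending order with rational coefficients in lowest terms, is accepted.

The midline construction: v and w both square to 1229/100, so reflecting in their sum -4323/8450*e1 + 69/8450*e2 exchanges them.
Answer: -4323/8450*e1 + 69/8450*e2


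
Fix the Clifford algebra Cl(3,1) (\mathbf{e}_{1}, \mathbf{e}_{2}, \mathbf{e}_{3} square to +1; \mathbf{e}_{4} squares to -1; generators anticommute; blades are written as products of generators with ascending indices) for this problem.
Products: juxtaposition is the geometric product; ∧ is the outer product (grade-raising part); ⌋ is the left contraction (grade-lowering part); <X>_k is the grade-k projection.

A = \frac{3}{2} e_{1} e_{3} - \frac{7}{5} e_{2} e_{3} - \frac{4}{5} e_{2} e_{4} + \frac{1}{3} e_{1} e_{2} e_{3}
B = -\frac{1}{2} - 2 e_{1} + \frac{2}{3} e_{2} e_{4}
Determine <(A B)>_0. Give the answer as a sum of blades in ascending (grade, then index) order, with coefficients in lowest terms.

step 1: -\frac{8}{15} + 3 e_{3} - \frac{3}{4} e_{1} e_{3} + \frac{1}{30} e_{2} e_{3} + \frac{2}{5} e_{2} e_{4} + \frac{14}{15} e_{3} e_{4} + \frac{79}{30} e_{1} e_{2} e_{3} + \frac{8}{5} e_{1} e_{2} e_{4} - \frac{2}{9} e_{1} e_{3} e_{4} - e_{1} e_{2} e_{3} e_{4}
step 2: -\frac{8}{15}
Answer: -\frac{8}{15}


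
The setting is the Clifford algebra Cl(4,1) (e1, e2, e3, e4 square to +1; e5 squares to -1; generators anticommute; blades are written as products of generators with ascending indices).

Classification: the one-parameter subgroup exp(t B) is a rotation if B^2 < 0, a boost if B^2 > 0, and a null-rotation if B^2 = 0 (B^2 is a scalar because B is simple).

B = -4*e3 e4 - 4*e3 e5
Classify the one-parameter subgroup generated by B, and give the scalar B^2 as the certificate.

B^2 term by term: the squares give (-4)^2*(e3 e4)^2 + (-4)^2*(e3 e5)^2 = 16*(-1) + 16*(+1) = 0 (each basis 2-blade squares to minus the product of its generators' squares); cross terms between blades sharing an index anticommute and cancel. So B^2 = 0.
Answer: null-rotation, certificate B^2 = 0. One invariant decides it: the square 0 survives every conjugation, and its sign is exactly the classification.


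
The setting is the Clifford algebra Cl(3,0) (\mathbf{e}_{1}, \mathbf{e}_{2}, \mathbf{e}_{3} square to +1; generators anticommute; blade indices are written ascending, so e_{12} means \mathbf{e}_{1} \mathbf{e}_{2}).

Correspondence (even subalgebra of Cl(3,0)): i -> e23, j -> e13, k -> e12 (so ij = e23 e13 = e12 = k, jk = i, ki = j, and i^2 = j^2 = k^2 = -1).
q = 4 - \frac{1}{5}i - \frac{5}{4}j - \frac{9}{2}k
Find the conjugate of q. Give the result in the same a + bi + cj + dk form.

In blades: q = 4 - \frac{9}{2} e_{12} - \frac{5}{4} e_{13} - \frac{1}{5} e_{23}.
Quaternion conjugation is reversion on the even subalgebra: the scalar is fixed and every grade-2 blade flips sign, giving 4 + \frac{9}{2} e_{12} + \frac{5}{4} e_{13} + \frac{1}{5} e_{23}; translating back:
Answer: 4 + \frac{1}{5}i + \frac{5}{4}j + \frac{9}{2}k


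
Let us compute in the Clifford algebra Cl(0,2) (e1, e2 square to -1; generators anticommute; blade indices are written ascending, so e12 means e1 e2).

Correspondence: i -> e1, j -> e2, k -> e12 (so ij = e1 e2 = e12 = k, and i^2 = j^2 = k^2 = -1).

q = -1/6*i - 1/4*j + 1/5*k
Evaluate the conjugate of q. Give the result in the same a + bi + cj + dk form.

In blades: q = -1/6*e1 - 1/4*e2 + 1/5*e12.
Conjugation here is Clifford conjugation: the scalar is fixed and the grade-1 and grade-2 blades all flip sign, giving 1/6*e1 + 1/4*e2 - 1/5*e12; translating back:
Answer: 1/6*i + 1/4*j - 1/5*k


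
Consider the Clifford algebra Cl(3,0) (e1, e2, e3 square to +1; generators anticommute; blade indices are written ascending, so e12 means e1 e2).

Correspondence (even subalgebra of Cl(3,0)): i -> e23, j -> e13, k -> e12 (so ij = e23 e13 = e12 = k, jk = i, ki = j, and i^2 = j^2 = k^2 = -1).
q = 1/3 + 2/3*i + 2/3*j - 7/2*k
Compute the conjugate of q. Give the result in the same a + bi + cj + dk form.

In blades: q = 1/3 - 7/2*e12 + 2/3*e13 + 2/3*e23.
Quaternion conjugation is reversion on the even subalgebra: the scalar is fixed and every grade-2 blade flips sign, giving 1/3 + 7/2*e12 - 2/3*e13 - 2/3*e23; translating back:
Answer: 1/3 - 2/3*i - 2/3*j + 7/2*k


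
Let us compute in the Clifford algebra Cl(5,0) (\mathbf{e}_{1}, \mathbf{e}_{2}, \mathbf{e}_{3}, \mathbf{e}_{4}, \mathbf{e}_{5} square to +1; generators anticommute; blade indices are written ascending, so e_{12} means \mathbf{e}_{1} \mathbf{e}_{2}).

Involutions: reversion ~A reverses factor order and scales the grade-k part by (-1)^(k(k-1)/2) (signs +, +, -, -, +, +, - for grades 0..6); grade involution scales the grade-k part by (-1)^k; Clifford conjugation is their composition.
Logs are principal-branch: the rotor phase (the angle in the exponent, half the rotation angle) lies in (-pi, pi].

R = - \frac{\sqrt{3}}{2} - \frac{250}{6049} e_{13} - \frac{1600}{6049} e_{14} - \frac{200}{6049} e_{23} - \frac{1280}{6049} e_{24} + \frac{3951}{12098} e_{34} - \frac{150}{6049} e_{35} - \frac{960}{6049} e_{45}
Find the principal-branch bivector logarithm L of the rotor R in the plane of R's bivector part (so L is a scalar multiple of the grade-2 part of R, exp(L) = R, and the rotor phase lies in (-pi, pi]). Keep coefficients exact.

The scalar part of R is - \frac{\sqrt{3}}{2}, and that scalar determines the rotor phase on the principal branch; recovering the unit plane as bivector-part over sine of the phase gives L = phase * plane.
Concretely: cos(phase) = - \frac{\sqrt{3}}{2} gives phase = ±\frac{5 \pi}{6}, and since phase/sin(phase) is even the sign is immaterial: L = (phase/sin(phase)) * <R>_2 = (\frac{5 \pi}{3}) * <R>_2.
Answer: - \frac{1250 \pi}{18147} e_{13} - \frac{8000 \pi}{18147} e_{14} - \frac{1000 \pi}{18147} e_{23} - \frac{6400 \pi}{18147} e_{24} + \frac{6585 \pi}{12098} e_{34} - \frac{250 \pi}{6049} e_{35} - \frac{1600 \pi}{6049} e_{45}


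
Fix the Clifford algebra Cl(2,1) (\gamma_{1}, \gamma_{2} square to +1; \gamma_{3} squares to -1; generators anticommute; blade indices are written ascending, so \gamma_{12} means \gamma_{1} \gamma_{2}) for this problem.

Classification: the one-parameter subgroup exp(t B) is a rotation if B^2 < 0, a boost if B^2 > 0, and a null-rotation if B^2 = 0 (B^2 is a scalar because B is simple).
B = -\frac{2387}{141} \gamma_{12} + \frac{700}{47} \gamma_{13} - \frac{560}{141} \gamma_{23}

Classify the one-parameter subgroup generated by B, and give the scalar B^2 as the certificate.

B^2 term by term: the squares give (-\frac{2387}{141})^2*(\gamma_{12})^2 + (\frac{700}{47})^2*(\gamma_{13})^2 + (-\frac{560}{141})^2*(\gamma_{23})^2 = \frac{5697769}{19881}*(-1) + \frac{490000}{2209}*(+1) + \frac{313600}{19881}*(+1) = -49 (each basis 2-blade squares to minus the product of its generators' squares); cross terms between blades sharing an index anticommute and cancel. So B^2 = -49.
Answer: rotation, certificate B^2 = -49. B^2 = -49 is basis-independent, so its sign is the whole story.


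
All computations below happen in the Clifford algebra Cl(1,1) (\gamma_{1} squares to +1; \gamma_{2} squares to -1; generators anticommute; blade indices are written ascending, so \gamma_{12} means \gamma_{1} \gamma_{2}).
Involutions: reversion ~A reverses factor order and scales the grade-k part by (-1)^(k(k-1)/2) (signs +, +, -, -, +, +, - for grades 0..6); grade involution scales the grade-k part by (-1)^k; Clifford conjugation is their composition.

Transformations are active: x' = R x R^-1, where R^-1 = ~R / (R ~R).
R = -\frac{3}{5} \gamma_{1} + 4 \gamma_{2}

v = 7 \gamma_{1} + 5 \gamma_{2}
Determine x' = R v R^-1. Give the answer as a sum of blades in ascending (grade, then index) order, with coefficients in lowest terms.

~R = -\frac{3}{5} \gamma_{1} + 4 \gamma_{2}, and R ~R = -\frac{391}{25}, so R^-1 = ~R / (-\frac{391}{25}).
R v = -\frac{121}{5} - 31 \gamma_{12}
Answer: -\frac{3463}{391} \gamma_{1} + \frac{2885}{391} \gamma_{2}


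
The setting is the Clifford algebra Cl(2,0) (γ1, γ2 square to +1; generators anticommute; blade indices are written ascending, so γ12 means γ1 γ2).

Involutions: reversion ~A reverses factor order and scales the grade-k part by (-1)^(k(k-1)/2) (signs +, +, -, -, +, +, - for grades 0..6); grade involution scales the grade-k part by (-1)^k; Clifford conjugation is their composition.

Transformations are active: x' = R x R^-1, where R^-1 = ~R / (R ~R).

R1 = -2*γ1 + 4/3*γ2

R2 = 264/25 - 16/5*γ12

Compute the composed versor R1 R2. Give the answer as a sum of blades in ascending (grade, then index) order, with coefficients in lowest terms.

Distribute over the terms of R1 (each basis-blade product reordered to ascending indices, repeated generators contracted through their squares):
(-2*γ1) R2 = -528/25*γ1 + 32/5*γ2
(4/3*γ2) R2 = 64/15*γ1 + 352/25*γ2
Summing the partial products and collecting blades:
Answer: -1264/75*γ1 + 512/25*γ2


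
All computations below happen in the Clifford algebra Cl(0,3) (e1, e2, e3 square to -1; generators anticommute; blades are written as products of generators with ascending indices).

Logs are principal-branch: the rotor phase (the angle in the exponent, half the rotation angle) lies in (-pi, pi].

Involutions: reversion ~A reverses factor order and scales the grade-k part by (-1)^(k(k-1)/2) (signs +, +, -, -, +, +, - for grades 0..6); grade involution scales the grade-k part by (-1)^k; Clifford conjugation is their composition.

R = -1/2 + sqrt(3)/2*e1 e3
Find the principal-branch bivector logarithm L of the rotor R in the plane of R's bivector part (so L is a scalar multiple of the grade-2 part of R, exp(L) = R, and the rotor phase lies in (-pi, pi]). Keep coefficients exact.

The scalar part of R is -1/2, and that scalar determines the rotor phase on the principal branch; recovering the unit plane as bivector-part over sine of the phase gives L = phase * plane.
Concretely: cos(phase) = -1/2 gives phase = ±2*pi/3, and since phase/sin(phase) is even the sign is immaterial: L = (phase/sin(phase)) * <R>_2 = (4*sqrt(3)*pi/9) * <R>_2.
Answer: 2*pi/3*e1 e3


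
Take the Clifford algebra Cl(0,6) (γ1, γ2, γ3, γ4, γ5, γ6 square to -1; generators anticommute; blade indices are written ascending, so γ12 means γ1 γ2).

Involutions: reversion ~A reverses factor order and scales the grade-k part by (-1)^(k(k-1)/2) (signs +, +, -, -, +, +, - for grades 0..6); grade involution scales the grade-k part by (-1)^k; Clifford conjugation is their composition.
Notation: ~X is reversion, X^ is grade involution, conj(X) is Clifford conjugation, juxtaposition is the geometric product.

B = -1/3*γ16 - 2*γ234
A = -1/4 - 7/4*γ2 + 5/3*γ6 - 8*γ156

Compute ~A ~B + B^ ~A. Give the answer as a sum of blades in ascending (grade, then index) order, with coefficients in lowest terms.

first term: 5/9*γ1 + 8/3*γ5 - 1/12*γ16 + 7/2*γ34 + 7/12*γ126 - 1/2*γ234 - 10/3*γ2346 + 16*γ123456
second term: 5/9*γ1 - 8/3*γ5 + 1/12*γ16 + 7/2*γ34 - 7/12*γ126 - 1/2*γ234 + 10/3*γ2346 - 16*γ123456
Answer: 10/9*γ1 + 7*γ34 - γ234


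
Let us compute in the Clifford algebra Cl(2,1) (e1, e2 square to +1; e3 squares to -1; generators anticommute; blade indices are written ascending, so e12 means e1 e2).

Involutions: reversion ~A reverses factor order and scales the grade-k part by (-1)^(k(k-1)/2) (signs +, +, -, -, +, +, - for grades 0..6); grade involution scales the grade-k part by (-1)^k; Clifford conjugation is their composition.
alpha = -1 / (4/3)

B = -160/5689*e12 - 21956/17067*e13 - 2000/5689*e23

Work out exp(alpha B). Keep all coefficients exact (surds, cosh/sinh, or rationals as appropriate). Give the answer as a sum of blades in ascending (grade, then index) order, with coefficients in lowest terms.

B^2 term by term: the squares give (-160/5689)^2*(e12)^2 + (-21956/17067)^2*(e13)^2 + (-2000/5689)^2*(e23)^2 = 25600/32364721*(-1) + 482065936/291282489*(+1) + 4000000/32364721*(+1) = 16/9 (each basis 2-blade squares to minus the product of its generators' squares); cross terms between blades sharing an index anticommute and cancel. So B^2 = 16/9.
B^2 = 16/9 — B^2 > 0, so the exponential closes hyperbolically: l = 4/3, alpha*l = -1, so exp(alpha B) = cosh(-1) + (sinh(-1)/(4/3))*B = cosh(1) + (-3*sinh(1)/4)*B.
Answer: cosh(1) + 120*sinh(1)/5689*e12 + 5489*sinh(1)/5689*e13 + 1500*sinh(1)/5689*e23


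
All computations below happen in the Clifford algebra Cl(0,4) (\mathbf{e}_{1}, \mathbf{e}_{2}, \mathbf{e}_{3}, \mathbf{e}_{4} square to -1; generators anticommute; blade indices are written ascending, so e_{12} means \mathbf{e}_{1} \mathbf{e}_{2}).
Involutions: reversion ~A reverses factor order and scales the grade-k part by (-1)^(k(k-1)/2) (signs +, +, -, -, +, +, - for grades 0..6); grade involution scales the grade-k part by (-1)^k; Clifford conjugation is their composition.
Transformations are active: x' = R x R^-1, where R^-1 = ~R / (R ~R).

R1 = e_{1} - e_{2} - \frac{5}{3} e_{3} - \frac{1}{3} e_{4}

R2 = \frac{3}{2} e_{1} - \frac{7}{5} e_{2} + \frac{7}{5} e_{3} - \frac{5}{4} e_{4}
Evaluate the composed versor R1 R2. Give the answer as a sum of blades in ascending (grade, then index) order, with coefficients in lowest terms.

Distribute over the terms of R1 (each basis-blade product reordered to ascending indices, repeated generators contracted through their squares):
(e_{1}) R2 = -\frac{3}{2} - \frac{7}{5} e_{12} + \frac{7}{5} e_{13} - \frac{5}{4} e_{14}
(-e_{2}) R2 = -\frac{7}{5} + \frac{3}{2} e_{12} - \frac{7}{5} e_{23} + \frac{5}{4} e_{24}
(-\frac{5}{3} e_{3}) R2 = \frac{7}{3} + \frac{5}{2} e_{13} - \frac{7}{3} e_{23} + \frac{25}{12} e_{34}
(-\frac{1}{3} e_{4}) R2 = -\frac{5}{12} + \frac{1}{2} e_{14} - \frac{7}{15} e_{24} + \frac{7}{15} e_{34}
Summing the partial products and collecting blades:
Answer: -\frac{59}{60} + \frac{1}{10} e_{12} + \frac{39}{10} e_{13} - \frac{3}{4} e_{14} - \frac{56}{15} e_{23} + \frac{47}{60} e_{24} + \frac{51}{20} e_{34}


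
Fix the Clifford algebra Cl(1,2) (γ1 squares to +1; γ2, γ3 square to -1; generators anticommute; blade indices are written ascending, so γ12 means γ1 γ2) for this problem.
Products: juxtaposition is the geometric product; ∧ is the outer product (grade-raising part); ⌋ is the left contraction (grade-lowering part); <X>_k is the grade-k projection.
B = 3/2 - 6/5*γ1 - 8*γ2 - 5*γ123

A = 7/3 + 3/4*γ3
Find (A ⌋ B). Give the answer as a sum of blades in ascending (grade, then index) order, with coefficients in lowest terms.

step 1: 7/2 - 14/5*γ1 - 56/3*γ2 + 15/4*γ12 - 35/3*γ123
Answer: 7/2 - 14/5*γ1 - 56/3*γ2 + 15/4*γ12 - 35/3*γ123


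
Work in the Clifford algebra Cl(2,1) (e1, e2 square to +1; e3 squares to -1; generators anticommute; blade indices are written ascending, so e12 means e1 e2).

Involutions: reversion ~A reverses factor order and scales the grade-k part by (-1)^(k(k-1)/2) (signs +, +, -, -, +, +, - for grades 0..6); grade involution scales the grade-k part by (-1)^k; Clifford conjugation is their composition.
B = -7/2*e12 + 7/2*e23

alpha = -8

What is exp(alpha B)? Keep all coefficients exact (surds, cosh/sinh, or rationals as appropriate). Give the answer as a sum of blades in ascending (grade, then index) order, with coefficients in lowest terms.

B^2 term by term: the squares give (-7/2)^2*(e12)^2 + (7/2)^2*(e23)^2 = 49/4*(-1) + 49/4*(+1) = 0 (each basis 2-blade squares to minus the product of its generators' squares); cross terms between blades sharing an index anticommute and cancel. So B^2 = 0.
B^2 = 0, hence only two terms survive: exp(alpha B) = 1 + alpha B (parabolic case).
Answer: 1 + 28*e12 - 28*e23


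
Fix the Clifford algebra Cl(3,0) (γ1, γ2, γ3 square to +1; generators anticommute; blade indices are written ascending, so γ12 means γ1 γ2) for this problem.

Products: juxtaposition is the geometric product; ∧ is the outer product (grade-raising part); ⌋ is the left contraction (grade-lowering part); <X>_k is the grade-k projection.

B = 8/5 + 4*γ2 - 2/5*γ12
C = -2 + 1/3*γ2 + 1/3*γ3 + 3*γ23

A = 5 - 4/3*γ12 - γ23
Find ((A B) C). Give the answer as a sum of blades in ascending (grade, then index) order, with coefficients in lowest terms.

step 1: 112/15 - 16/3*γ1 + 20*γ2 + 4*γ3 - 62/15*γ12 - 2/5*γ13 - 8/5*γ23
step 2: -32/15 + 412/45*γ1 - 2252/45*γ2 + 2476/45*γ3 + 346/45*γ12 - 602/45*γ13 + 464/15*γ23 - 776/45*γ123
Answer: -32/15 + 412/45*γ1 - 2252/45*γ2 + 2476/45*γ3 + 346/45*γ12 - 602/45*γ13 + 464/15*γ23 - 776/45*γ123


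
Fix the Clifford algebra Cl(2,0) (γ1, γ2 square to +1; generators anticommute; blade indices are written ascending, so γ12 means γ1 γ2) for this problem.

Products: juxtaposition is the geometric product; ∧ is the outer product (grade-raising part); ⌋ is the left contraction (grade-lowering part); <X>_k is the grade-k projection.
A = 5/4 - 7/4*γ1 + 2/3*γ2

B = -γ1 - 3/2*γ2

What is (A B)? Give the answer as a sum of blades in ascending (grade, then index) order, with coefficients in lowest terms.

step 1: 3/4 - 5/4*γ1 - 15/8*γ2 + 79/24*γ12
Answer: 3/4 - 5/4*γ1 - 15/8*γ2 + 79/24*γ12


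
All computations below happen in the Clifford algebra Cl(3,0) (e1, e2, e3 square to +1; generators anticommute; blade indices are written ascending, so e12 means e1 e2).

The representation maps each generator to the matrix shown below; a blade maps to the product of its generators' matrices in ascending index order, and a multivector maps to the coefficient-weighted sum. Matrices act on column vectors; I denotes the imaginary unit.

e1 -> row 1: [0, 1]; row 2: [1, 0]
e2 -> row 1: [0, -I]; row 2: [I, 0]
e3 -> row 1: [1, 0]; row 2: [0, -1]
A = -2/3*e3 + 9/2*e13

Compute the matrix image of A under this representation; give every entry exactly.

Bivector images (products of the table entries): rho(e13) = rho(e1)rho(e3) = row 1: [0, -1]; row 2: [1, 0].
M = (-2/3)*rho(e3) + (9/2)*rho(e13), summed entrywise:
Answer: row 1: [-2/3, -9/2]; row 2: [9/2, 2/3]


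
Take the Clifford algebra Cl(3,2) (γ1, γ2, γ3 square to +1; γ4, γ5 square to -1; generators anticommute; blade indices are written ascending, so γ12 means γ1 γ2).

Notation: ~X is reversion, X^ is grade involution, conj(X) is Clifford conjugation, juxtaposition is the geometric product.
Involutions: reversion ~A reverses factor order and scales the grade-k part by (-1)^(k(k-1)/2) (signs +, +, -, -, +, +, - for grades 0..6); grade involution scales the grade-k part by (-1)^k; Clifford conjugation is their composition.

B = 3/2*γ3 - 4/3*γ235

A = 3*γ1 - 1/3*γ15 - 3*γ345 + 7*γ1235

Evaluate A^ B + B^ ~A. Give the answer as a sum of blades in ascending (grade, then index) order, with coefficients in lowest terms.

first term: -28/3*γ1 - 9/2*γ13 - 4*γ24 + 9/2*γ45 - 4/9*γ123 - 21/2*γ125 + 1/2*γ135 + 4*γ1235
second term: -28/3*γ1 + 9/2*γ13 - 4*γ24 - 9/2*γ45 + 4/9*γ123 - 21/2*γ125 + 1/2*γ135 - 4*γ1235
Answer: -56/3*γ1 - 8*γ24 - 21*γ125 + γ135


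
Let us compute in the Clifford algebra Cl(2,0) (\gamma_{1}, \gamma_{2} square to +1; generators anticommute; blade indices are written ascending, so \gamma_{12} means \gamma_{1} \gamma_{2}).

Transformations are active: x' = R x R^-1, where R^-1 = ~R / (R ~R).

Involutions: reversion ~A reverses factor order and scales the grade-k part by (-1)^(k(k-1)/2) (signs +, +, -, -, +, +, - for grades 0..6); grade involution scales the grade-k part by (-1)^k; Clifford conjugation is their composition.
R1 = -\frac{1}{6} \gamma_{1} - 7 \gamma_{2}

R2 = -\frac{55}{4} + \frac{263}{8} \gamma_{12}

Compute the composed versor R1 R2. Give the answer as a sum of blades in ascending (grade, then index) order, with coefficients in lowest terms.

Distribute over the terms of R1 (each basis-blade product reordered to ascending indices, repeated generators contracted through their squares):
(-\frac{1}{6} \gamma_{1}) R2 = \frac{55}{24} \gamma_{1} - \frac{263}{48} \gamma_{2}
(-7 \gamma_{2}) R2 = \frac{1841}{8} \gamma_{1} + \frac{385}{4} \gamma_{2}
Summing the partial products and collecting blades:
Answer: \frac{2789}{12} \gamma_{1} + \frac{4357}{48} \gamma_{2}


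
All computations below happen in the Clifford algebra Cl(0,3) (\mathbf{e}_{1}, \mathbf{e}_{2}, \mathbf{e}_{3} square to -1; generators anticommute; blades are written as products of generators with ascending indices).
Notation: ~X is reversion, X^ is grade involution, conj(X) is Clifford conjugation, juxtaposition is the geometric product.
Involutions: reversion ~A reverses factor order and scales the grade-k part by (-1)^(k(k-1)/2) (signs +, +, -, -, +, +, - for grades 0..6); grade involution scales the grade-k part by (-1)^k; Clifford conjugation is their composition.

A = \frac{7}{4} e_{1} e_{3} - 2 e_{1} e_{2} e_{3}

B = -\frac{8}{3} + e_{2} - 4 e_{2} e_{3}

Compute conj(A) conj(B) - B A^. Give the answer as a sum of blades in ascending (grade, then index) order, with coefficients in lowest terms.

first term: 8 e_{1} - 7 e_{1} e_{2} + \frac{20}{3} e_{1} e_{3} + \frac{43}{12} e_{1} e_{2} e_{3}
second term: 8 e_{1} + 7 e_{1} e_{2} - \frac{8}{3} e_{1} e_{3} - \frac{85}{12} e_{1} e_{2} e_{3}
Answer: -14 e_{1} e_{2} + \frac{28}{3} e_{1} e_{3} + \frac{32}{3} e_{1} e_{2} e_{3}


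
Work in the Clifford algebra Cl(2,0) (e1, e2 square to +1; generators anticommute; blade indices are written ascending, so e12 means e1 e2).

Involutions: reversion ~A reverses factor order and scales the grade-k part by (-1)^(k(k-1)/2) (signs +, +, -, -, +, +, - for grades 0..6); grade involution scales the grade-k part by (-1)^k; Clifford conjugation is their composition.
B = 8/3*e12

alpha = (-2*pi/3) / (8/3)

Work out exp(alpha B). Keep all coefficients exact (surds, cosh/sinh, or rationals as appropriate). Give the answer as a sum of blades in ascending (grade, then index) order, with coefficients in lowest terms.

B^2 = (8/3)^2*(e12)^2 = 64/9*(-1) = -64/9 (a basis 2-blade squares to minus the product of its generators' squares).
B^2 = -64/9 — circular case — the even/odd split gives cos and sin: l = 8/3, alpha*l = -2*pi/3, so exp(alpha B) = cos(-2*pi/3) + (sin(-2*pi/3)/(8/3))*B = -1/2 + (-3*sqrt(3)/16)*B.
Answer: -1/2 - sqrt(3)/2*e12


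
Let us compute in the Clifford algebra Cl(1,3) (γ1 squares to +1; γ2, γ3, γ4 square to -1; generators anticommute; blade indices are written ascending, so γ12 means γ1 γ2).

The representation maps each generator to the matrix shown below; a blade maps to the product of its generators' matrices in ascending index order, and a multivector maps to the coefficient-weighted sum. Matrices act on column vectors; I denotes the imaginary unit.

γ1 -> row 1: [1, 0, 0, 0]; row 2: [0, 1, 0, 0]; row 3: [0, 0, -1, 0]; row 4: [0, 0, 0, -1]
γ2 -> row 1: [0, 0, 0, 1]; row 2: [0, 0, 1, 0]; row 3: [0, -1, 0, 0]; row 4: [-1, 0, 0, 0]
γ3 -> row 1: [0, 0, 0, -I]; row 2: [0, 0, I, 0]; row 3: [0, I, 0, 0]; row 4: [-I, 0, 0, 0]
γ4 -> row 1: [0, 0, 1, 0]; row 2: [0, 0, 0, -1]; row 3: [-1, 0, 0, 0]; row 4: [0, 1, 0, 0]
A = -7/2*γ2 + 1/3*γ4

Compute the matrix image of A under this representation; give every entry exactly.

M = (-7/2)*rho(γ2) + (1/3)*rho(γ4), summed entrywise:
Answer: row 1: [0, 0, 1/3, -7/2]; row 2: [0, 0, -7/2, -1/3]; row 3: [-1/3, 7/2, 0, 0]; row 4: [7/2, 1/3, 0, 0]
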